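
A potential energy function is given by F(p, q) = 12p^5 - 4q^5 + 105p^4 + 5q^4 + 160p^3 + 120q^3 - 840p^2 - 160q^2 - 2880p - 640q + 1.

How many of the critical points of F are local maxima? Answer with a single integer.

F separates as a function of p plus a function of q, so ∇F=0 decouples.
∂F/∂p = 60(p - 2)(p + 2)(p + 3)(p + 4) = 0 at p ∈ {-4, -3, -2, 2}; ∂F/∂q = -20(q - 4)(q - 2)(q + 1)(q + 4) = 0 at q ∈ {-4, -1, 2, 4}.
The Hessian is diagonal: diag(F_pp, F_qq). Second derivatives: F_pp(-4)=-720, F_pp(-3)=300, F_pp(-2)=-480, F_pp(2)=7200; F_qq(-4)=2880, F_qq(-1)=-900, F_qq(2)=720, F_qq(4)=-1600.
Local maxima occur where both diagonal entries negative: (-4, -1), (-4, 4), (-2, -1), (-2, 4). Count: 4.

4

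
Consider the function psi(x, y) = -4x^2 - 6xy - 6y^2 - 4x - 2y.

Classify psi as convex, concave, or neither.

concave

psi is quadratic, so its Hessian is the constant matrix H = [[-8, -6], [-6, -12]].
det(H) = 60, tr(H) = -20.
det(H) > 0 and tr(H) < 0, so H is negative definite everywhere: concave.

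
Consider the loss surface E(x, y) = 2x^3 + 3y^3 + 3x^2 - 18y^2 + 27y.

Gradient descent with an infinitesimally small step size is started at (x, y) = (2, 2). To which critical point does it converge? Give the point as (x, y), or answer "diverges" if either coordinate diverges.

(0, 3)

E is separable, so gradient descent decouples: x follows -∂E/∂x, y follows -∂E/∂y.
∂E/∂x = 6x(x + 1); at x=2 this is 36, so x decreases.
∂E/∂y = 9(y - 3)(y - 1); at y=2 this is -9, so y increases.
x converges to its nearest critical value 0 (a local min of the x-part); y converges to 3. The iterate converges to (0, 3).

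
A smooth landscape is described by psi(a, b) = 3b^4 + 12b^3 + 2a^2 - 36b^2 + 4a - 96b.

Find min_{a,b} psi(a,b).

-194

psi(a,b) separates as P(a) + Q(b), so its minimum is min P + min Q.
P'(a) = 4a + 4 vanishes at a ∈ {-1}; Q'(b) = 12(b - 2)(b + 1)(b + 4) vanishes at b ∈ {-4, -1, 2}.
Local minima of P (where P''>0): P(-1)=-2. Local minima of Q: Q(-4)=-192, Q(2)=-192.
So the global minimum of psi is P(-1) + Q(-4) = -2 − 192 = -194, attained at (-1, -4).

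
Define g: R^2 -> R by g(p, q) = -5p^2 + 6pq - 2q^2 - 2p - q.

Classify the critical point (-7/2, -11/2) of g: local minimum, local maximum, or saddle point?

The Hessian of g is constant: H = [[-10, 6], [6, -4]].
det(H) = (-10)·(-4) − 6² = 4.
det(H) > 0 and tr(H) = -14 < 0, so H is negative definite and the point is a local maximum.

local maximum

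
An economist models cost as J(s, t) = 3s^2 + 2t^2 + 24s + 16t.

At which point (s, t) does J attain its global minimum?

J(s,t) separates as P(s) + Q(t), so its minimum is min P + min Q.
P'(s) = 6s + 24 vanishes at s ∈ {-4}; Q'(t) = 4(t + 4) vanishes at t ∈ {-4}.
Local minima of P (where P''>0): P(-4)=-48. Local minima of Q: Q(-4)=-32.
So the global minimum of J is P(-4) + Q(-4) = -48 − 32 = -80, attained at (-4, -4).

(-4, -4)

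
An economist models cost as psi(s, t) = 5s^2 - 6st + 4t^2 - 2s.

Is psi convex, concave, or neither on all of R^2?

convex

psi is quadratic, so its Hessian is the constant matrix H = [[10, -6], [-6, 8]].
det(H) = 44, tr(H) = 18.
det(H) > 0 and tr(H) > 0, so H is positive definite everywhere: convex.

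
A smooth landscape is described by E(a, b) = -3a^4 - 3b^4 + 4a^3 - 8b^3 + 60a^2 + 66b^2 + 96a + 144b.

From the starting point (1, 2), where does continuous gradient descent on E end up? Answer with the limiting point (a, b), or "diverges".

(-1, -1)

E is separable, so gradient descent decouples: a follows -∂E/∂a, b follows -∂E/∂b.
∂E/∂a = -12(a - 4)(a + 1)(a + 2); at a=1 this is 216, so a decreases.
∂E/∂b = -12(b - 3)(b + 1)(b + 4); at b=2 this is 216, so b decreases.
a converges to its nearest critical value -1 (a local min of the a-part); b converges to -1. The iterate converges to (-1, -1).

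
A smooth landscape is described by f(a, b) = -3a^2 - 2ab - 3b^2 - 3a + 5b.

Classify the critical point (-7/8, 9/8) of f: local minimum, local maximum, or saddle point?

local maximum

The Hessian of f is constant: H = [[-6, -2], [-2, -6]].
det(H) = (-6)·(-6) − (-2)² = 32.
det(H) > 0 and tr(H) = -12 < 0, so H is negative definite and the point is a local maximum.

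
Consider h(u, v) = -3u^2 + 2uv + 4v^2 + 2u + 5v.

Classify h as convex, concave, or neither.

neither

h is quadratic, so its Hessian is the constant matrix H = [[-6, 2], [2, 8]].
det(H) = -52, tr(H) = 2.
det(H) < 0, so H is indefinite: neither convex nor concave.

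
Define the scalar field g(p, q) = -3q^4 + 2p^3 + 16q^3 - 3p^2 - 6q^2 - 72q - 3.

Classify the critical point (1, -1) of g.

saddle point

The mixed partial ∂²g/∂p∂q is 0, so the Hessian at any point is diag(g_pp, g_qq) = diag(6(2p - 1), 12(-3q^2 + 8q - 1)).
At (1, -1): H = diag(6, -144).
The eigenvalues have opposite signs, so H is indefinite: a saddle point.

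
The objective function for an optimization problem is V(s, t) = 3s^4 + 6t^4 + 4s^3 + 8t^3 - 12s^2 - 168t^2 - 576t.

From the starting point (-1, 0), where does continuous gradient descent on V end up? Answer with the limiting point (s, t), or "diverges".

V is separable, so gradient descent decouples: s follows -∂V/∂s, t follows -∂V/∂t.
∂V/∂s = 12s(s - 1)(s + 2); at s=-1 this is 24, so s decreases.
∂V/∂t = 24(t - 4)(t + 2)(t + 3); at t=0 this is -576, so t increases.
s converges to its nearest critical value -2 (a local min of the s-part); t converges to 4. The iterate converges to (-2, 4).

(-2, 4)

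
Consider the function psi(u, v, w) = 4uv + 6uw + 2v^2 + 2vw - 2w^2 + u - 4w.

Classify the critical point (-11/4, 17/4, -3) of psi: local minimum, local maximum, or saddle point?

saddle point

The Hessian is constant: H = [[0, 4, 6], [4, 4, 2], [6, 2, -4]].
Leading principal minors: Δ₁ = 0, Δ₂ = -16, Δ₃ = 16.
The minors fit neither the all-positive nor the alternating-sign pattern, so H is indefinite: a saddle point.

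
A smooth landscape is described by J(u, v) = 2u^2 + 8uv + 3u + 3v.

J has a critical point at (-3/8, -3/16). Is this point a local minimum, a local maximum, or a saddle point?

saddle point

The Hessian of J is constant: H = [[4, 8], [8, 0]].
det(H) = 4·0 − 8² = -64.
Since det(H) < 0, H is indefinite and the critical point is a saddle point.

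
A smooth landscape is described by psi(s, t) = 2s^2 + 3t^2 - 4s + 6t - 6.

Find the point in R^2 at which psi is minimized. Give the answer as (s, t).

(1, -1)

psi(s,t) separates as P(s) + Q(t) − 6, so its minimum is min P + min Q − 6.
P'(s) = 4s - 4 vanishes at s ∈ {1}; Q'(t) = 6(t + 1) vanishes at t ∈ {-1}.
Local minima of P (where P''>0): P(1)=-2. Local minima of Q: Q(-1)=-3.
So the global minimum of psi is P(1) + Q(-1) − 6 = -2 − 3 − 6 = -11, attained at (1, -1).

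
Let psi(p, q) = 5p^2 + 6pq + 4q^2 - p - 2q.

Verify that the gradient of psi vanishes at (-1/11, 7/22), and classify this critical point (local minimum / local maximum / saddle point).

local minimum

∇psi = (10p + 6q - 1, 6p + 8q - 2); substituting (-1/11, 7/22) gives ∇psi = (0, 0), so (-1/11, 7/22) is indeed a critical point.
The Hessian of psi is constant: H = [[10, 6], [6, 8]].
det(H) = 10·8 − 6² = 44.
det(H) > 0 and tr(H) = 18 > 0, so H is positive definite and the point is a local minimum.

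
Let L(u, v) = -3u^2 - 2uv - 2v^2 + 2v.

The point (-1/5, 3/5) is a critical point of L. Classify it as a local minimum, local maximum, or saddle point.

local maximum

The Hessian of L is constant: H = [[-6, -2], [-2, -4]].
det(H) = (-6)·(-4) − (-2)² = 20.
det(H) > 0 and tr(H) = -10 < 0, so H is negative definite and the point is a local maximum.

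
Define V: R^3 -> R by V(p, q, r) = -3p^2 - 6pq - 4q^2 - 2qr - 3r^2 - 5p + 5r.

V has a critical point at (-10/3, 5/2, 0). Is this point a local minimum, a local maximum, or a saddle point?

The Hessian is constant: H = [[-6, -6, 0], [-6, -8, -2], [0, -2, -6]].
Leading principal minors: Δ₁ = -6, Δ₂ = 12, Δ₃ = -48.
The minors alternate sign starting negative (−, +, −), so H is negative definite: a local maximum.

local maximum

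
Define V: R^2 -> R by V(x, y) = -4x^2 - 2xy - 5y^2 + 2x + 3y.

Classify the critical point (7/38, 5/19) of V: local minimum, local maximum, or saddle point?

local maximum

The Hessian of V is constant: H = [[-8, -2], [-2, -10]].
det(H) = (-8)·(-10) − (-2)² = 76.
det(H) > 0 and tr(H) = -18 < 0, so H is negative definite and the point is a local maximum.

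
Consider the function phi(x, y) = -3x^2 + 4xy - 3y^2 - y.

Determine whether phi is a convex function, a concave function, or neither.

phi is quadratic, so its Hessian is the constant matrix H = [[-6, 4], [4, -6]].
det(H) = 20, tr(H) = -12.
det(H) > 0 and tr(H) < 0, so H is negative definite everywhere: concave.

concave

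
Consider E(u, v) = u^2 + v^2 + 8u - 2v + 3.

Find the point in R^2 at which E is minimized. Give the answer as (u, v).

E(u,v) separates as P(u) + Q(v) + 3, so its minimum is min P + min Q + 3.
P'(u) = 2u + 8 vanishes at u ∈ {-4}; Q'(v) = 2v - 2 vanishes at v ∈ {1}.
Local minima of P (where P''>0): P(-4)=-16. Local minima of Q: Q(1)=-1.
So the global minimum of E is P(-4) + Q(1) + 3 = -16 − 1 + 3 = -14, attained at (-4, 1).

(-4, 1)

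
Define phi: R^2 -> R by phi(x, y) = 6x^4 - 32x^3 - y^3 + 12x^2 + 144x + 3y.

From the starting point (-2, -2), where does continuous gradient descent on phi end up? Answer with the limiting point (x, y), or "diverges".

phi is separable, so gradient descent decouples: x follows -∂phi/∂x, y follows -∂phi/∂y.
∂phi/∂x = 24(x - 3)(x - 2)(x + 1); at x=-2 this is -480, so x increases.
∂phi/∂y = -3(y - 1)(y + 1); at y=-2 this is -9, so y increases.
x converges to its nearest critical value -1 (a local min of the x-part); y converges to -1. The iterate converges to (-1, -1).

(-1, -1)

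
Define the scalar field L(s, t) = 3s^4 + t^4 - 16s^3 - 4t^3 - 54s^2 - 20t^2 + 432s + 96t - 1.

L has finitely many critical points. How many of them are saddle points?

L separates as a function of s plus a function of t, so ∇L=0 decouples.
∂L/∂s = 12(s - 4)(s - 3)(s + 3) = 0 at s ∈ {-3, 3, 4}; ∂L/∂t = 4(t - 4)(t - 2)(t + 3) = 0 at t ∈ {-3, 2, 4}.
The Hessian is diagonal: diag(L_ss, L_tt). Second derivatives: L_ss(-3)=504, L_ss(3)=-72, L_ss(4)=84; L_tt(-3)=140, L_tt(2)=-40, L_tt(4)=56.
Saddle points occur where the two diagonal entries have opposite signs: (-3, 2), (3, -3), (3, 4), (4, 2). Count: 4.

4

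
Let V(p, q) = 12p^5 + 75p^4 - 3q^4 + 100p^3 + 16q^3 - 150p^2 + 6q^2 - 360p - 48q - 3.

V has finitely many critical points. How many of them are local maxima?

V separates as a function of p plus a function of q, so ∇V=0 decouples.
∂V/∂p = 60(p - 1)(p + 1)(p + 2)(p + 3) = 0 at p ∈ {-3, -2, -1, 1}; ∂V/∂q = -12(q - 4)(q - 1)(q + 1) = 0 at q ∈ {-1, 1, 4}.
The Hessian is diagonal: diag(V_pp, V_qq). Second derivatives: V_pp(-3)=-480, V_pp(-2)=180, V_pp(-1)=-240, V_pp(1)=1440; V_qq(-1)=-120, V_qq(1)=72, V_qq(4)=-180.
Local maxima occur where both diagonal entries negative: (-3, -1), (-3, 4), (-1, -1), (-1, 4). Count: 4.

4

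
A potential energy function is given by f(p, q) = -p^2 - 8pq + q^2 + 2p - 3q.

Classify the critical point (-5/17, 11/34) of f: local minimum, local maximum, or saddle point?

saddle point

The Hessian of f is constant: H = [[-2, -8], [-8, 2]].
det(H) = (-2)·2 − (-8)² = -68.
Since det(H) < 0, H is indefinite and the critical point is a saddle point.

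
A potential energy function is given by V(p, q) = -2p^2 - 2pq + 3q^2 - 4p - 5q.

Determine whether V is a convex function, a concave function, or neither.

V is quadratic, so its Hessian is the constant matrix H = [[-4, -2], [-2, 6]].
det(H) = -28, tr(H) = 2.
det(H) < 0, so H is indefinite: neither convex nor concave.

neither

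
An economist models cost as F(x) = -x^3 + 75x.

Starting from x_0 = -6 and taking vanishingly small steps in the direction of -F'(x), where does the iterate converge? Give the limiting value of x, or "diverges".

F'(x) = -3(x - 5)(x + 5), so F'(-6) = -33.
Gradient descent moves in the -F' direction, i.e. x is increasing.
The nearest critical point in that direction is x = -5, where F'' = 30 > 0 (a local minimum). The iterate converges there.

-5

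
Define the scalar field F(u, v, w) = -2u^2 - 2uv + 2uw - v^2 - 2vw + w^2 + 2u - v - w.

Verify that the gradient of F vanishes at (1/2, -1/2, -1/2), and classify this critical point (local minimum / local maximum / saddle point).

∇F = (-4u - 2v + 2w + 2, -2u - 2v - 2w - 1, 2u - 2v + 2w - 1); substituting (1/2, -1/2, -1/2) gives ∇F = (0, 0, 0), so (1/2, -1/2, -1/2) is indeed a critical point.
The Hessian is constant: H = [[-4, -2, 2], [-2, -2, -2], [2, -2, 2]].
Leading principal minors: Δ₁ = -4, Δ₂ = 4, Δ₃ = 48.
The minors fit neither the all-positive nor the alternating-sign pattern, so H is indefinite: a saddle point.

saddle point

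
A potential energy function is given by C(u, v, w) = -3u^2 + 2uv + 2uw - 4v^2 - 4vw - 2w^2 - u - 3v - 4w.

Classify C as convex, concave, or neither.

concave

C is quadratic, so its Hessian is the constant matrix H = [[-6, 2, 2], [2, -8, -4], [2, -4, -4]].
Leading principal minors: -6, 44, -80.
Signs alternate −, +, − ⇒ H ≺ 0 ⇒ concave.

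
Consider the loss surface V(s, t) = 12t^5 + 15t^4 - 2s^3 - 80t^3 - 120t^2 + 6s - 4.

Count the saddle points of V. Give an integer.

V separates as a function of s plus a function of t, so ∇V=0 decouples.
∂V/∂s = -6(s - 1)(s + 1) = 0 at s ∈ {-1, 1}; ∂V/∂t = 60t(t - 2)(t + 1)(t + 2) = 0 at t ∈ {-2, -1, 0, 2}.
The Hessian is diagonal: diag(V_ss, V_tt). Second derivatives: V_ss(-1)=12, V_ss(1)=-12; V_tt(-2)=-480, V_tt(-1)=180, V_tt(0)=-240, V_tt(2)=1440.
Saddle points occur where the two diagonal entries have opposite signs: (-1, -2), (-1, 0), (1, -1), (1, 2). Count: 4.

4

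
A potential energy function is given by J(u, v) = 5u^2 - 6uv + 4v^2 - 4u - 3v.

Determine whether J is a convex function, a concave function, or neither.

convex

J is quadratic, so its Hessian is the constant matrix H = [[10, -6], [-6, 8]].
det(H) = 44, tr(H) = 18.
det(H) > 0 and tr(H) > 0, so H is positive definite everywhere: convex.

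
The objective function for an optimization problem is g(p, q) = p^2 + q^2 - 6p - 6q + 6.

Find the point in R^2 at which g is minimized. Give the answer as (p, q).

(3, 3)

g(p,q) separates as A(p) + B(q) + 6, so its minimum is min A + min B + 6.
A'(p) = 2p - 6 vanishes at p ∈ {3}; B'(q) = 2q - 6 vanishes at q ∈ {3}.
Local minima of A (where A''>0): A(3)=-9. Local minima of B: B(3)=-9.
So the global minimum of g is A(3) + B(3) + 6 = -9 − 9 + 6 = -12, attained at (3, 3).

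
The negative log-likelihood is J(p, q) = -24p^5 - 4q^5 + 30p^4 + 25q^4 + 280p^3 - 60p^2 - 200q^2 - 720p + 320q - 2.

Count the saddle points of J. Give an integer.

J separates as a function of p plus a function of q, so ∇J=0 decouples.
∂J/∂p = -120(p - 3)(p - 1)(p + 1)(p + 2) = 0 at p ∈ {-2, -1, 1, 3}; ∂J/∂q = -20(q - 4)(q - 2)(q - 1)(q + 2) = 0 at q ∈ {-2, 1, 2, 4}.
The Hessian is diagonal: diag(J_pp, J_qq). Second derivatives: J_pp(-2)=1800, J_pp(-1)=-960, J_pp(1)=1440, J_pp(3)=-4800; J_qq(-2)=1440, J_qq(1)=-180, J_qq(2)=160, J_qq(4)=-720.
Saddle points occur where the two diagonal entries have opposite signs: (-2, 1), (-2, 4), (-1, -2), (-1, 2), (1, 1), (1, 4), (3, -2), (3, 2). Count: 8.

8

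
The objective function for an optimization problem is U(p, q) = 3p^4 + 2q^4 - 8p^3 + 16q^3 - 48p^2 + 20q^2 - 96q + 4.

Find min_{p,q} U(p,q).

U(p,q) separates as A(p) + B(q) + 4, so its minimum is min A + min B + 4.
A'(p) = 12p(p - 4)(p + 2) vanishes at p ∈ {-2, 0, 4}; B'(q) = 8(q - 1)(q + 3)(q + 4) vanishes at q ∈ {-4, -3, 1}.
Local minima of A (where A''>0): A(-2)=-80, A(4)=-512. Local minima of B: B(-4)=192, B(1)=-58.
So the global minimum of U is A(4) + B(1) + 4 = -512 − 58 + 4 = -566, attained at (4, 1).

-566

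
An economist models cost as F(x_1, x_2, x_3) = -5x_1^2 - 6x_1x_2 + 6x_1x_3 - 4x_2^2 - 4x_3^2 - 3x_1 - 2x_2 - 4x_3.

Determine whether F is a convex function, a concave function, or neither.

concave

F is quadratic, so its Hessian is the constant matrix H = [[-10, -6, 6], [-6, -8, 0], [6, 0, -8]].
Leading principal minors: -10, 44, -64.
Signs alternate −, +, − ⇒ H ≺ 0 ⇒ concave.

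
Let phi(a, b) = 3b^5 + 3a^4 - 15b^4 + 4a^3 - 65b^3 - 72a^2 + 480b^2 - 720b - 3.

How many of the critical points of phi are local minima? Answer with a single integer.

4

phi separates as a function of a plus a function of b, so ∇phi=0 decouples.
∂phi/∂a = 12a(a - 3)(a + 4) = 0 at a ∈ {-4, 0, 3}; ∂phi/∂b = 15(b - 4)(b - 3)(b - 1)(b + 4) = 0 at b ∈ {-4, 1, 3, 4}.
The Hessian is diagonal: diag(phi_aa, phi_bb). Second derivatives: phi_aa(-4)=336, phi_aa(0)=-144, phi_aa(3)=252; phi_bb(-4)=-4200, phi_bb(1)=450, phi_bb(3)=-210, phi_bb(4)=360.
Local minima occur where both diagonal entries positive: (-4, 1), (-4, 4), (3, 1), (3, 4). Count: 4.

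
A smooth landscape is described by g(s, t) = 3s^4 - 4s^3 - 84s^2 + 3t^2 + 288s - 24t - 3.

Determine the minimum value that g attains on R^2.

-1523

g(s,t) separates as P(s) + Q(t) − 3, so its minimum is min P + min Q − 3.
P'(s) = 12(s - 3)(s - 2)(s + 4) vanishes at s ∈ {-4, 2, 3}; Q'(t) = 6(t - 4) vanishes at t ∈ {4}.
Local minima of P (where P''>0): P(-4)=-1472, P(3)=243. Local minima of Q: Q(4)=-48.
So the global minimum of g is P(-4) + Q(4) − 3 = -1472 − 48 − 3 = -1523, attained at (-4, 4).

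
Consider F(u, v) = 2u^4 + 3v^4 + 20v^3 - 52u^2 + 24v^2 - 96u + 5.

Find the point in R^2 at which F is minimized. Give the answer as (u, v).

(4, -4)

F(u,v) separates as P(u) + Q(v) + 5, so its minimum is min P + min Q + 5.
P'(u) = 8(u - 4)(u + 1)(u + 3) vanishes at u ∈ {-3, -1, 4}; Q'(v) = 12v(v + 1)(v + 4) vanishes at v ∈ {-4, -1, 0}.
Local minima of P (where P''>0): P(-3)=-18, P(4)=-704. Local minima of Q: Q(-4)=-128, Q(0)=0.
So the global minimum of F is P(4) + Q(-4) + 5 = -704 − 128 + 5 = -827, attained at (4, -4).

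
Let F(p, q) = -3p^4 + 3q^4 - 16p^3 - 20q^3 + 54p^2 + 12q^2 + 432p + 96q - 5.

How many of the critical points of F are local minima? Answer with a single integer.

2

F separates as a function of p plus a function of q, so ∇F=0 decouples.
∂F/∂p = -12(p - 3)(p + 3)(p + 4) = 0 at p ∈ {-4, -3, 3}; ∂F/∂q = 12(q - 4)(q - 2)(q + 1) = 0 at q ∈ {-1, 2, 4}.
The Hessian is diagonal: diag(F_pp, F_qq). Second derivatives: F_pp(-4)=-84, F_pp(-3)=72, F_pp(3)=-504; F_qq(-1)=180, F_qq(2)=-72, F_qq(4)=120.
Local minima occur where both diagonal entries positive: (-3, -1), (-3, 4). Count: 2.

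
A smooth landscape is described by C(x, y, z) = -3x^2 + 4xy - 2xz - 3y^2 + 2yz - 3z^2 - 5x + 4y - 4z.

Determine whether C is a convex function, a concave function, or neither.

C is quadratic, so its Hessian is the constant matrix H = [[-6, 4, -2], [4, -6, 2], [-2, 2, -6]].
Leading principal minors: -6, 20, -104.
Signs alternate −, +, − ⇒ H ≺ 0 ⇒ concave.

concave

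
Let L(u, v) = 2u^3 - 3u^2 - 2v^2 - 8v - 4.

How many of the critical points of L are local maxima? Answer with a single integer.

L separates as a function of u plus a function of v, so ∇L=0 decouples.
∂L/∂u = 6u(u - 1) = 0 at u ∈ {0, 1}; ∂L/∂v = -4(v + 2) = 0 at v ∈ {-2}.
The Hessian is diagonal: diag(L_uu, L_vv). Second derivatives: L_uu(0)=-6, L_uu(1)=6; L_vv(-2)=-4.
Local maxima occur where both diagonal entries negative: (0, -2). Count: 1.

1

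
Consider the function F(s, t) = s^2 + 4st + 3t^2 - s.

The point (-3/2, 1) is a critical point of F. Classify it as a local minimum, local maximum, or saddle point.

saddle point

The Hessian of F is constant: H = [[2, 4], [4, 6]].
det(H) = 2·6 − 4² = -4.
Since det(H) < 0, H is indefinite and the critical point is a saddle point.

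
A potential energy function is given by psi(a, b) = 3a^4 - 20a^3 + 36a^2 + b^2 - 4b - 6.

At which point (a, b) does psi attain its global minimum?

psi(a,b) separates as P(a) + Q(b) − 6, so its minimum is min P + min Q − 6.
P'(a) = 12a(a - 3)(a - 2) vanishes at a ∈ {0, 2, 3}; Q'(b) = 2b - 4 vanishes at b ∈ {2}.
Local minima of P (where P''>0): P(0)=0, P(3)=27. Local minima of Q: Q(2)=-4.
So the global minimum of psi is P(0) + Q(2) − 6 = 0 − 4 − 6 = -10, attained at (0, 2).

(0, 2)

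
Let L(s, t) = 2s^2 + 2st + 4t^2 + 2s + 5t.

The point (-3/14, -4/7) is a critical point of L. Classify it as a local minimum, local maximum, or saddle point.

local minimum

The Hessian of L is constant: H = [[4, 2], [2, 8]].
det(H) = 4·8 − 2² = 28.
det(H) > 0 and tr(H) = 12 > 0, so H is positive definite and the point is a local minimum.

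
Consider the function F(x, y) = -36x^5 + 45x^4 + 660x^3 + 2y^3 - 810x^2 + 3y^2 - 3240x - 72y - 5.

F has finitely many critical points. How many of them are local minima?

F separates as a function of x plus a function of y, so ∇F=0 decouples.
∂F/∂x = -180(x - 3)(x - 2)(x + 1)(x + 3) = 0 at x ∈ {-3, -1, 2, 3}; ∂F/∂y = 6(y - 3)(y + 4) = 0 at y ∈ {-4, 3}.
The Hessian is diagonal: diag(F_xx, F_yy). Second derivatives: F_xx(-3)=10800, F_xx(-1)=-4320, F_xx(2)=2700, F_xx(3)=-4320; F_yy(-4)=-42, F_yy(3)=42.
Local minima occur where both diagonal entries positive: (-3, 3), (2, 3). Count: 2.

2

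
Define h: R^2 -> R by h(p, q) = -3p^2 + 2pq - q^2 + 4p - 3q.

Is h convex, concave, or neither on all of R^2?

h is quadratic, so its Hessian is the constant matrix H = [[-6, 2], [2, -2]].
det(H) = 8, tr(H) = -8.
det(H) > 0 and tr(H) < 0, so H is negative definite everywhere: concave.

concave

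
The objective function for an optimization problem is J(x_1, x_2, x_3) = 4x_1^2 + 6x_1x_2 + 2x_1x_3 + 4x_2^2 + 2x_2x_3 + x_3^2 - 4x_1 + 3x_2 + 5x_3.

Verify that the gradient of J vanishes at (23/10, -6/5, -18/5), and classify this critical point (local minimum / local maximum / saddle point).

local minimum

∇J = (8x_1 + 6x_2 + 2x_3 - 4, 6x_1 + 8x_2 + 2x_3 + 3, 2x_1 + 2x_2 + 2x_3 + 5); substituting (23/10, -6/5, -18/5) gives ∇J = (0, 0, 0), so (23/10, -6/5, -18/5) is indeed a critical point.
The Hessian is constant: H = [[8, 6, 2], [6, 8, 2], [2, 2, 2]].
Leading principal minors: Δ₁ = 8, Δ₂ = 28, Δ₃ = 40.
All leading minors are positive, so H is positive definite: a local minimum.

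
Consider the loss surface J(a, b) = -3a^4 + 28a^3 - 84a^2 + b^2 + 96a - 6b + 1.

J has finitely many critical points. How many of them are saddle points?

2

J separates as a function of a plus a function of b, so ∇J=0 decouples.
∂J/∂a = -12(a - 4)(a - 2)(a - 1) = 0 at a ∈ {1, 2, 4}; ∂J/∂b = 2(b - 3) = 0 at b ∈ {3}.
The Hessian is diagonal: diag(J_aa, J_bb). Second derivatives: J_aa(1)=-36, J_aa(2)=24, J_aa(4)=-72; J_bb(3)=2.
Saddle points occur where the two diagonal entries have opposite signs: (1, 3), (4, 3). Count: 2.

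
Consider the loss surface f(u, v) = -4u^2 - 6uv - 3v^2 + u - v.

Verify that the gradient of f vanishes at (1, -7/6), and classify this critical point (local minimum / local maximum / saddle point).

∇f = (-8u - 6v + 1, -6u - 6v - 1); substituting (1, -7/6) gives ∇f = (0, 0), so (1, -7/6) is indeed a critical point.
The Hessian of f is constant: H = [[-8, -6], [-6, -6]].
det(H) = (-8)·(-6) − (-6)² = 12.
det(H) > 0 and tr(H) = -14 < 0, so H is negative definite and the point is a local maximum.

local maximum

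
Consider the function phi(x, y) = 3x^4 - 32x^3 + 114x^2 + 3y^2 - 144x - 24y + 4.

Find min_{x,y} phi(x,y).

phi(x,y) separates as P(x) + Q(y) + 4, so its minimum is min P + min Q + 4.
P'(x) = 12(x - 4)(x - 3)(x - 1) vanishes at x ∈ {1, 3, 4}; Q'(y) = 6y - 24 vanishes at y ∈ {4}.
Local minima of P (where P''>0): P(1)=-59, P(4)=-32. Local minima of Q: Q(4)=-48.
So the global minimum of phi is P(1) + Q(4) + 4 = -59 − 48 + 4 = -103, attained at (1, 4).

-103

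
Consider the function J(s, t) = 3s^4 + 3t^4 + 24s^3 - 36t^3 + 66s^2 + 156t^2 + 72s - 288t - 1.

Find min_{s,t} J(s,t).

-220

J(s,t) separates as P(s) + Q(t) − 1, so its minimum is min P + min Q − 1.
P'(s) = 12(s + 1)(s + 2)(s + 3) vanishes at s ∈ {-3, -2, -1}; Q'(t) = 12(t - 4)(t - 3)(t - 2) vanishes at t ∈ {2, 3, 4}.
Local minima of P (where P''>0): P(-3)=-27, P(-1)=-27. Local minima of Q: Q(2)=-192, Q(4)=-192.
So the global minimum of J is P(-3) + Q(2) − 1 = -27 − 192 − 1 = -220, attained at (-3, 2).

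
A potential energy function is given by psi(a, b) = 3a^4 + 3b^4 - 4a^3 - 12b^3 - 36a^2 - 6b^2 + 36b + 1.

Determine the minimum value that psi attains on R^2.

-215

psi(a,b) separates as P(a) + Q(b) + 1, so its minimum is min P + min Q + 1.
P'(a) = 12a(a - 3)(a + 2) vanishes at a ∈ {-2, 0, 3}; Q'(b) = 12(b - 3)(b - 1)(b + 1) vanishes at b ∈ {-1, 1, 3}.
Local minima of P (where P''>0): P(-2)=-64, P(3)=-189. Local minima of Q: Q(-1)=-27, Q(3)=-27.
So the global minimum of psi is P(3) + Q(-1) + 1 = -189 − 27 + 1 = -215, attained at (3, -1).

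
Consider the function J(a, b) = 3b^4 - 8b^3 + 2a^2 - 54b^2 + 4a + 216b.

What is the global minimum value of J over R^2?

J(a,b) separates as P(a) + Q(b), so its minimum is min P + min Q.
P'(a) = 4a + 4 vanishes at a ∈ {-1}; Q'(b) = 12(b - 3)(b - 2)(b + 3) vanishes at b ∈ {-3, 2, 3}.
Local minima of P (where P''>0): P(-1)=-2. Local minima of Q: Q(-3)=-675, Q(3)=189.
So the global minimum of J is P(-1) + Q(-3) = -2 − 675 = -677, attained at (-1, -3).

-677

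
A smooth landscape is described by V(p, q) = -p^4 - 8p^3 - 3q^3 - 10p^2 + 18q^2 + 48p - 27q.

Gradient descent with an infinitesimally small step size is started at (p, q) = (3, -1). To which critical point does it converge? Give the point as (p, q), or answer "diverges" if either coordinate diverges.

diverges

V is separable, so gradient descent decouples: p follows -∂V/∂p, q follows -∂V/∂q.
∂V/∂p = -4(p - 1)(p + 3)(p + 4); at p=3 this is -336, so p increases.
∂V/∂q = -9(q - 3)(q - 1); at q=-1 this is -72, so q increases.
The p-coordinate has no critical point in that direction and runs off to infinity.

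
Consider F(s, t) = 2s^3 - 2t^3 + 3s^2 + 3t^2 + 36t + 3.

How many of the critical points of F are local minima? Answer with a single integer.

1

F separates as a function of s plus a function of t, so ∇F=0 decouples.
∂F/∂s = 6s(s + 1) = 0 at s ∈ {-1, 0}; ∂F/∂t = -6(t - 3)(t + 2) = 0 at t ∈ {-2, 3}.
The Hessian is diagonal: diag(F_ss, F_tt). Second derivatives: F_ss(-1)=-6, F_ss(0)=6; F_tt(-2)=30, F_tt(3)=-30.
Local minima occur where both diagonal entries positive: (0, -2). Count: 1.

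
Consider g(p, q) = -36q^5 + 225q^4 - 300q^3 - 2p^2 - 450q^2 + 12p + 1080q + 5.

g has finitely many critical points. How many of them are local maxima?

2

g separates as a function of p plus a function of q, so ∇g=0 decouples.
∂g/∂p = -4(p - 3) = 0 at p ∈ {3}; ∂g/∂q = -180(q - 3)(q - 2)(q - 1)(q + 1) = 0 at q ∈ {-1, 1, 2, 3}.
The Hessian is diagonal: diag(g_pp, g_qq). Second derivatives: g_pp(3)=-4; g_qq(-1)=4320, g_qq(1)=-720, g_qq(2)=540, g_qq(3)=-1440.
Local maxima occur where both diagonal entries negative: (3, 1), (3, 3). Count: 2.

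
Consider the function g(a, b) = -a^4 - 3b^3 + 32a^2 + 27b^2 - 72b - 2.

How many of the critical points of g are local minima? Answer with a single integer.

g separates as a function of a plus a function of b, so ∇g=0 decouples.
∂g/∂a = -4a(a - 4)(a + 4) = 0 at a ∈ {-4, 0, 4}; ∂g/∂b = -9(b - 4)(b - 2) = 0 at b ∈ {2, 4}.
The Hessian is diagonal: diag(g_aa, g_bb). Second derivatives: g_aa(-4)=-128, g_aa(0)=64, g_aa(4)=-128; g_bb(2)=18, g_bb(4)=-18.
Local minima occur where both diagonal entries positive: (0, 2). Count: 1.

1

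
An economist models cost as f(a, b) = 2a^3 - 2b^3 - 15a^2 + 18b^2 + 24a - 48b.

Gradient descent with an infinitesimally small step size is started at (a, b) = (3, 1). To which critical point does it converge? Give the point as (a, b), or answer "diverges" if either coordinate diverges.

(4, 2)

f is separable, so gradient descent decouples: a follows -∂f/∂a, b follows -∂f/∂b.
∂f/∂a = 6(a - 4)(a - 1); at a=3 this is -12, so a increases.
∂f/∂b = -6(b - 4)(b - 2); at b=1 this is -18, so b increases.
a converges to its nearest critical value 4 (a local min of the a-part); b converges to 2. The iterate converges to (4, 2).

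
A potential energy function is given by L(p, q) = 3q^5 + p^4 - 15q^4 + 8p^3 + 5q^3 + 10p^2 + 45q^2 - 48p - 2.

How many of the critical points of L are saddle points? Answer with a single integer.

L separates as a function of p plus a function of q, so ∇L=0 decouples.
∂L/∂p = 4(p - 1)(p + 3)(p + 4) = 0 at p ∈ {-4, -3, 1}; ∂L/∂q = 15q(q - 3)(q - 2)(q + 1) = 0 at q ∈ {-1, 0, 2, 3}.
The Hessian is diagonal: diag(L_pp, L_qq). Second derivatives: L_pp(-4)=20, L_pp(-3)=-16, L_pp(1)=80; L_qq(-1)=-180, L_qq(0)=90, L_qq(2)=-90, L_qq(3)=180.
Saddle points occur where the two diagonal entries have opposite signs: (-4, -1), (-4, 2), (-3, 0), (-3, 3), (1, -1), (1, 2). Count: 6.

6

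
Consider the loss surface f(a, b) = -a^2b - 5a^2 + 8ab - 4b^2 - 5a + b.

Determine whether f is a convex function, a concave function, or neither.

neither

The term -a^2b is cubic, so the Hessian is not constant.
∂²f/∂a² = -2b - 10, which takes both signs as b varies (negative for sufficiently large b). A diagonal entry of the Hessian changing sign means the Hessian is neither positive- nor negative-semidefinite on all of R^2.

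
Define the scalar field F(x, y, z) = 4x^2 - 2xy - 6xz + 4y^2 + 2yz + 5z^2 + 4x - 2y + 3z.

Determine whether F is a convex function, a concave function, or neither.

convex

F is quadratic, so its Hessian is the constant matrix H = [[8, -2, -6], [-2, 8, 2], [-6, 2, 10]].
Leading principal minors: 8, 60, 328.
All positive ⇒ H ≻ 0 ⇒ convex.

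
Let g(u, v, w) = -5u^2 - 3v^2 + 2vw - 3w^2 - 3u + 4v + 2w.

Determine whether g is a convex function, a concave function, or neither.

g is quadratic, so its Hessian is the constant matrix H = [[-10, 0, 0], [0, -6, 2], [0, 2, -6]].
Leading principal minors: -10, 60, -320.
Signs alternate −, +, − ⇒ H ≺ 0 ⇒ concave.

concave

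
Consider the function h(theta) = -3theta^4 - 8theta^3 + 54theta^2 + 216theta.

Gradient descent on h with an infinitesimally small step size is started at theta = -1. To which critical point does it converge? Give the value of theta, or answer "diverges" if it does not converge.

-2

h'(theta) = -12(theta - 3)(theta + 2)(theta + 3), so h'(-1) = 96.
Gradient descent moves in the -h' direction, i.e. theta is decreasing.
The nearest critical point in that direction is theta = -2, where h'' = 60 > 0 (a local minimum). The iterate converges there.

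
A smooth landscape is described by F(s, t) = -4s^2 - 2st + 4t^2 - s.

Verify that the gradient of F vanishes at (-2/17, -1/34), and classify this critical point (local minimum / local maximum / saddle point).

∇F = (-8s - 2t - 1, -2s + 8t); substituting (-2/17, -1/34) gives ∇F = (0, 0), so (-2/17, -1/34) is indeed a critical point.
The Hessian of F is constant: H = [[-8, -2], [-2, 8]].
det(H) = (-8)·8 − (-2)² = -68.
Since det(H) < 0, H is indefinite and the critical point is a saddle point.

saddle point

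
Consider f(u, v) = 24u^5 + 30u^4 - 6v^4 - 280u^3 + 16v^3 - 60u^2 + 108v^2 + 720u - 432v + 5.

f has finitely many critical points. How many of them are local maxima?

4

f separates as a function of u plus a function of v, so ∇f=0 decouples.
∂f/∂u = 120(u - 2)(u - 1)(u + 1)(u + 3) = 0 at u ∈ {-3, -1, 1, 2}; ∂f/∂v = -24(v - 3)(v - 2)(v + 3) = 0 at v ∈ {-3, 2, 3}.
The Hessian is diagonal: diag(f_uu, f_vv). Second derivatives: f_uu(-3)=-4800, f_uu(-1)=1440, f_uu(1)=-960, f_uu(2)=1800; f_vv(-3)=-720, f_vv(2)=120, f_vv(3)=-144.
Local maxima occur where both diagonal entries negative: (-3, -3), (-3, 3), (1, -3), (1, 3). Count: 4.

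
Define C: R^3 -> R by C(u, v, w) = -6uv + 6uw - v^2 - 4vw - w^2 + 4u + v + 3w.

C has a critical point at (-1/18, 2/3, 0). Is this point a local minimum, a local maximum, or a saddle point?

saddle point

The Hessian is constant: H = [[0, -6, 6], [-6, -2, -4], [6, -4, -2]].
Leading principal minors: Δ₁ = 0, Δ₂ = -36, Δ₃ = 432.
The minors fit neither the all-positive nor the alternating-sign pattern, so H is indefinite: a saddle point.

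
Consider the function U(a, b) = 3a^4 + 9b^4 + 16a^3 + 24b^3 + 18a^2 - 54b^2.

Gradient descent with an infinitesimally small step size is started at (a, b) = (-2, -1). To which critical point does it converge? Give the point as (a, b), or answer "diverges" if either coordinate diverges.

U is separable, so gradient descent decouples: a follows -∂U/∂a, b follows -∂U/∂b.
∂U/∂a = 12a(a + 1)(a + 3); at a=-2 this is 24, so a decreases.
∂U/∂b = 36b(b - 1)(b + 3); at b=-1 this is 144, so b decreases.
a converges to its nearest critical value -3 (a local min of the a-part); b converges to -3. The iterate converges to (-3, -3).

(-3, -3)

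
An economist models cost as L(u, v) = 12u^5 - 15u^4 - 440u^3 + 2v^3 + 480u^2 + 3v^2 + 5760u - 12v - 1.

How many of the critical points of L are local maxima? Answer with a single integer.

L separates as a function of u plus a function of v, so ∇L=0 decouples.
∂L/∂u = 60(u - 4)(u - 3)(u + 2)(u + 4) = 0 at u ∈ {-4, -2, 3, 4}; ∂L/∂v = 6(v - 1)(v + 2) = 0 at v ∈ {-2, 1}.
The Hessian is diagonal: diag(L_uu, L_vv). Second derivatives: L_uu(-4)=-6720, L_uu(-2)=3600, L_uu(3)=-2100, L_uu(4)=2880; L_vv(-2)=-18, L_vv(1)=18.
Local maxima occur where both diagonal entries negative: (-4, -2), (3, -2). Count: 2.

2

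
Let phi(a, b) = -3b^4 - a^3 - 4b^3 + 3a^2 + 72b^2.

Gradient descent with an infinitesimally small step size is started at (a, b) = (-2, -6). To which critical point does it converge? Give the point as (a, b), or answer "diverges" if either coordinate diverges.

diverges

phi is separable, so gradient descent decouples: a follows -∂phi/∂a, b follows -∂phi/∂b.
∂phi/∂a = -3a(a - 2); at a=-2 this is -24, so a increases.
∂phi/∂b = -12b(b - 3)(b + 4); at b=-6 this is 1296, so b decreases.
The b-coordinate has no critical point in that direction and runs off to infinity.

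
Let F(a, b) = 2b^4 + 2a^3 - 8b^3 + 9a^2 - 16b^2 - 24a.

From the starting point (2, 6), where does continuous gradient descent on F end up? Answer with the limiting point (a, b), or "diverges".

F is separable, so gradient descent decouples: a follows -∂F/∂a, b follows -∂F/∂b.
∂F/∂a = 6(a - 1)(a + 4); at a=2 this is 36, so a decreases.
∂F/∂b = 8b(b - 4)(b + 1); at b=6 this is 672, so b decreases.
a converges to its nearest critical value 1 (a local min of the a-part); b converges to 4. The iterate converges to (1, 4).

(1, 4)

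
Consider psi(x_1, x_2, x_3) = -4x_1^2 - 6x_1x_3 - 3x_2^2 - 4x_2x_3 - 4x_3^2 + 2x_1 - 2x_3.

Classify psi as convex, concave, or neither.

concave

psi is quadratic, so its Hessian is the constant matrix H = [[-8, 0, -6], [0, -6, -4], [-6, -4, -8]].
Leading principal minors: -8, 48, -40.
Signs alternate −, +, − ⇒ H ≺ 0 ⇒ concave.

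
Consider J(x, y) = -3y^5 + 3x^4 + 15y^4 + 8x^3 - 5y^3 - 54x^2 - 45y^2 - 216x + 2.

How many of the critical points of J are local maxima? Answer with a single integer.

J separates as a function of x plus a function of y, so ∇J=0 decouples.
∂J/∂x = 12(x - 3)(x + 2)(x + 3) = 0 at x ∈ {-3, -2, 3}; ∂J/∂y = -15y(y - 3)(y - 2)(y + 1) = 0 at y ∈ {-1, 0, 2, 3}.
The Hessian is diagonal: diag(J_xx, J_yy). Second derivatives: J_xx(-3)=72, J_xx(-2)=-60, J_xx(3)=360; J_yy(-1)=180, J_yy(0)=-90, J_yy(2)=90, J_yy(3)=-180.
Local maxima occur where both diagonal entries negative: (-2, 0), (-2, 3). Count: 2.

2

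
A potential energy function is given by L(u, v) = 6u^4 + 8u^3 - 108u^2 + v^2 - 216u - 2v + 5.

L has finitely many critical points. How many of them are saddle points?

1

L separates as a function of u plus a function of v, so ∇L=0 decouples.
∂L/∂u = 24(u - 3)(u + 1)(u + 3) = 0 at u ∈ {-3, -1, 3}; ∂L/∂v = 2(v - 1) = 0 at v ∈ {1}.
The Hessian is diagonal: diag(L_uu, L_vv). Second derivatives: L_uu(-3)=288, L_uu(-1)=-192, L_uu(3)=576; L_vv(1)=2.
Saddle points occur where the two diagonal entries have opposite signs: (-1, 1). Count: 1.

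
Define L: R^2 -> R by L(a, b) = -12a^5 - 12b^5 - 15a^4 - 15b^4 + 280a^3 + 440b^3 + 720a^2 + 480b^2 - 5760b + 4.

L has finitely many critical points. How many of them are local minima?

L separates as a function of a plus a function of b, so ∇L=0 decouples.
∂L/∂a = -60a(a - 4)(a + 2)(a + 3) = 0 at a ∈ {-3, -2, 0, 4}; ∂L/∂b = -60(b - 4)(b - 2)(b + 3)(b + 4) = 0 at b ∈ {-4, -3, 2, 4}.
The Hessian is diagonal: diag(L_aa, L_bb). Second derivatives: L_aa(-3)=1260, L_aa(-2)=-720, L_aa(0)=1440, L_aa(4)=-10080; L_bb(-4)=2880, L_bb(-3)=-2100, L_bb(2)=3600, L_bb(4)=-6720.
Local minima occur where both diagonal entries positive: (-3, -4), (-3, 2), (0, -4), (0, 2). Count: 4.

4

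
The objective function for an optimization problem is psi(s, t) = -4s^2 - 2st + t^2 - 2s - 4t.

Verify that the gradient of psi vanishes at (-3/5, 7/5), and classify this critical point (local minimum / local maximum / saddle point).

∇psi = (-8s - 2t - 2, -2s + 2t - 4); substituting (-3/5, 7/5) gives ∇psi = (0, 0), so (-3/5, 7/5) is indeed a critical point.
The Hessian of psi is constant: H = [[-8, -2], [-2, 2]].
det(H) = (-8)·2 − (-2)² = -20.
Since det(H) < 0, H is indefinite and the critical point is a saddle point.

saddle point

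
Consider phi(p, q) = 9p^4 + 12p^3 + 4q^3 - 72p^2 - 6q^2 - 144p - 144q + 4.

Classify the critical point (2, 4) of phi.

The mixed partial ∂²phi/∂p∂q is 0, so the Hessian at any point is diag(phi_pp, phi_qq) = diag(36(3p^2 + 2p - 4), 12(2q - 1)).
At (2, 4): H = diag(432, 84).
Both eigenvalues are positive, so H is positive definite: a local minimum.

local minimum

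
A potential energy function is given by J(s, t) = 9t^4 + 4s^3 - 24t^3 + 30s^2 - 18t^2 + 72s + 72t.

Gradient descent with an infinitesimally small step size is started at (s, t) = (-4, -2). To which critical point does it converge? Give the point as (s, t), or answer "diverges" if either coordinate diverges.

diverges

J is separable, so gradient descent decouples: s follows -∂J/∂s, t follows -∂J/∂t.
∂J/∂s = 12(s + 2)(s + 3); at s=-4 this is 24, so s decreases.
∂J/∂t = 36(t - 2)(t - 1)(t + 1); at t=-2 this is -432, so t increases.
The s-coordinate has no critical point in that direction and runs off to infinity.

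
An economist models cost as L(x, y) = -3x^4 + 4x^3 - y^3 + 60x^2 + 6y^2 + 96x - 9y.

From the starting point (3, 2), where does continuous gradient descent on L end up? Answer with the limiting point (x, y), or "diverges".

(-1, 1)

L is separable, so gradient descent decouples: x follows -∂L/∂x, y follows -∂L/∂y.
∂L/∂x = -12(x - 4)(x + 1)(x + 2); at x=3 this is 240, so x decreases.
∂L/∂y = -3(y - 3)(y - 1); at y=2 this is 3, so y decreases.
x converges to its nearest critical value -1 (a local min of the x-part); y converges to 1. The iterate converges to (-1, 1).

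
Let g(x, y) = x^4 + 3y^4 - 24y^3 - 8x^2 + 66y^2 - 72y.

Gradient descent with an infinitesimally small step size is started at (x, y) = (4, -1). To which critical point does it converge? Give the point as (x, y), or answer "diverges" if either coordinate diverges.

g is separable, so gradient descent decouples: x follows -∂g/∂x, y follows -∂g/∂y.
∂g/∂x = 4x(x - 2)(x + 2); at x=4 this is 192, so x decreases.
∂g/∂y = 12(y - 3)(y - 2)(y - 1); at y=-1 this is -288, so y increases.
x converges to its nearest critical value 2 (a local min of the x-part); y converges to 1. The iterate converges to (2, 1).

(2, 1)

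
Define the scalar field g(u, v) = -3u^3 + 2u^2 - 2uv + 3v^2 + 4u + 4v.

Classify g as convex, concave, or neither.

neither

The term -3u^3 is cubic, so the Hessian is not constant.
∂²g/∂u² = -18u + 4, which takes both signs as u varies (negative for sufficiently large u). A diagonal entry of the Hessian changing sign means the Hessian is neither positive- nor negative-semidefinite on all of R^2.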